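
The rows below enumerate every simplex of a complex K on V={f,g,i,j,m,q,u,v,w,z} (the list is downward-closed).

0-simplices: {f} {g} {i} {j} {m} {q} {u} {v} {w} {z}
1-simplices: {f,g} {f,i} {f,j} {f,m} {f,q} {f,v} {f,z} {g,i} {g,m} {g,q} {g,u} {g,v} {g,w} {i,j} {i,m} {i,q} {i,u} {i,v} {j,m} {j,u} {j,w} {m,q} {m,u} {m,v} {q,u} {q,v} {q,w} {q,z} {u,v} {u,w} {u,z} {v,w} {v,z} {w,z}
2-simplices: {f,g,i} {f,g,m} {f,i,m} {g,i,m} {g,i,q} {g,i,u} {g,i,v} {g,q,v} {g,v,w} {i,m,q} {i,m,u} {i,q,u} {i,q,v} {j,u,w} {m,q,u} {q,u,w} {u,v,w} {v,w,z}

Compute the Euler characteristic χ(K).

n_0=10 n_1=34 n_2=18
χ=+10−34+18=-6

χ(K)=-6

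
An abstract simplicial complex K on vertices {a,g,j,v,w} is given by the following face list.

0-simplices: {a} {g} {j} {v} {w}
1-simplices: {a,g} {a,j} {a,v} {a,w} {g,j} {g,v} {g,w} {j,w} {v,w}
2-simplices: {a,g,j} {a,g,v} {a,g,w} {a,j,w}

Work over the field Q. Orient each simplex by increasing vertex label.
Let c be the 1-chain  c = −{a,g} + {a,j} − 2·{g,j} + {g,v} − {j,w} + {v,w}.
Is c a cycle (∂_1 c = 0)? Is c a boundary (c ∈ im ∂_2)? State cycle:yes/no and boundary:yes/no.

cycle:yes boundary:no

n_0=5 n_1=9 n_2=4  [Q]
∂1: piv[ag,aj,av,aw] rk=4  ker:gj,gv,gw,jw,vw
∂2: piv[agj,agv,agw,ajw] rk=4
∂1c = 0
c vs im∂2: residual ≠ 0 ⇒ not boundary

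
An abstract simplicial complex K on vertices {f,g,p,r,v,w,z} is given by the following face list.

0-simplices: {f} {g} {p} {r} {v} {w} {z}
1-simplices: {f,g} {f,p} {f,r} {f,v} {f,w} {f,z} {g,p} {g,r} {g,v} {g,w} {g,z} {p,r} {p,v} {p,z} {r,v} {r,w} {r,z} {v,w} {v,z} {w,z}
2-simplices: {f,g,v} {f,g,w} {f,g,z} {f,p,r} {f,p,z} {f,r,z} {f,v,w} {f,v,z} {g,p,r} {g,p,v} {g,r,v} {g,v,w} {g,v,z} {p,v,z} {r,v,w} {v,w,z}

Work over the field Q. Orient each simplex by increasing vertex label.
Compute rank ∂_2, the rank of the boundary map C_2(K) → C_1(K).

rank∂_2=14

n_0=7 n_1=20 n_2=16  [Q]
∂1: piv[fg,fp,fr,fv,fw,fz] rk=6  ker:gp,gr,gv,gw,gz,pr,pv,pz,rv,rw,rz,vw,vz,wz
∂2: piv[fgv,fgw,fgz,fpr,fpz,frz,fvw,fvz,gpr,gpv,grv,pvz,rvw,vwz] rk=14  ker:gvw,gvz
rk∂_2=14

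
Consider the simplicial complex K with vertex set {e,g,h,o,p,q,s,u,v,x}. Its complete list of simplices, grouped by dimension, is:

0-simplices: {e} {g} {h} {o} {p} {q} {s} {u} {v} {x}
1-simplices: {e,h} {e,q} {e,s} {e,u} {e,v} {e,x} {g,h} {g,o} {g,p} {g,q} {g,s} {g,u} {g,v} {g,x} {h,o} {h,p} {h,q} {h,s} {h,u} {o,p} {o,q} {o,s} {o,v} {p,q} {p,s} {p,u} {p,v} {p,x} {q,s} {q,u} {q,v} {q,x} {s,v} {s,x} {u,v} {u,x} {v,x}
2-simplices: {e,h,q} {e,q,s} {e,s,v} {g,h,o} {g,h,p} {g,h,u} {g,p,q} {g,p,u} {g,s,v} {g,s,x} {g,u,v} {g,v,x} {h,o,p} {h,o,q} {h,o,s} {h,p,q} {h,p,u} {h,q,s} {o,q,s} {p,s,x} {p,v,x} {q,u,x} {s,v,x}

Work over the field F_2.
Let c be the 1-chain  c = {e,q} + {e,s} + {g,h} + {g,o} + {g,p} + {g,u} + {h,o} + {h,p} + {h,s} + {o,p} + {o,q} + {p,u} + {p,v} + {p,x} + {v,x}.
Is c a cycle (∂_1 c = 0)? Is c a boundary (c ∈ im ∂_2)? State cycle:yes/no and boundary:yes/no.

cycle:yes boundary:yes

n_0=10 n_1=37 n_2=23  [Z2]
∂1: piv[eh,eq,es,eu,ev,ex,gh,go,gp] rk=9  ker:gq,gs,gu,gv,gx,ho,hp,hq,hs,hu,op,oq,os,ov,pq,ps,pu,pv,px,qs,qu,qv,qx,sv,sx,uv,ux,vx
∂2: piv[ehq,eqs,esv,gho,ghp,ghu,gpq,gpu,gsv,gsx,guv,gvx,hop,hoq,hos,hpq,hqs,psx,pvx,qux] rk=20  ker:hpu,oqs,svx
∂1c = 0
c vs im∂2: reduces to 0 ⇒ boundary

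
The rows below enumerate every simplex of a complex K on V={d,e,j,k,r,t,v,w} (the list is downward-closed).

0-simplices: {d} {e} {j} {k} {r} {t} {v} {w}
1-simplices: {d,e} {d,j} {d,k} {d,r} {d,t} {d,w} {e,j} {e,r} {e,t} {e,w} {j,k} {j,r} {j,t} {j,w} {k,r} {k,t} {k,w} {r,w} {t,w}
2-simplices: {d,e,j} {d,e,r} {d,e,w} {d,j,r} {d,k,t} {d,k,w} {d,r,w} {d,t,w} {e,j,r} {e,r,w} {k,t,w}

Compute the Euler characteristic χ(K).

χ(K)=0

n_0=8 n_1=19 n_2=11
χ=+8−19+11=0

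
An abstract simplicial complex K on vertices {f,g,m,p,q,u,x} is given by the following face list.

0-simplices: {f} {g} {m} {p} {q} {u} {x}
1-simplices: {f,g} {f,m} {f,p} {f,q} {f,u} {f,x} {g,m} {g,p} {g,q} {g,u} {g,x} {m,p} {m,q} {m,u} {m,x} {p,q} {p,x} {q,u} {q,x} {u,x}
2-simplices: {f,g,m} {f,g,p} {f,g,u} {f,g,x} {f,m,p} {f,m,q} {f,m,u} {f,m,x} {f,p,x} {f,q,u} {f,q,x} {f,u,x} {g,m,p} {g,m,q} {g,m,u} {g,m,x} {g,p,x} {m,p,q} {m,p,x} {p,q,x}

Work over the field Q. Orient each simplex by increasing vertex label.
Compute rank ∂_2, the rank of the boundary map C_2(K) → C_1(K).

rank∂_2=14

n_0=7 n_1=20 n_2=20  [Q]
∂1: piv[fg,fm,fp,fq,fu,fx] rk=6  ker:gm,gp,gq,gu,gx,mp,mq,mu,mx,pq,px,qu,qx,ux
∂2: piv[fgm,fgp,fgu,fgx,fmp,fmq,fmu,fmx,fpx,fqu,fqx,fux,gmq,mpq] rk=14  ker:gmp,gmu,gmx,gpx,mpx,pqx
rk∂_2=14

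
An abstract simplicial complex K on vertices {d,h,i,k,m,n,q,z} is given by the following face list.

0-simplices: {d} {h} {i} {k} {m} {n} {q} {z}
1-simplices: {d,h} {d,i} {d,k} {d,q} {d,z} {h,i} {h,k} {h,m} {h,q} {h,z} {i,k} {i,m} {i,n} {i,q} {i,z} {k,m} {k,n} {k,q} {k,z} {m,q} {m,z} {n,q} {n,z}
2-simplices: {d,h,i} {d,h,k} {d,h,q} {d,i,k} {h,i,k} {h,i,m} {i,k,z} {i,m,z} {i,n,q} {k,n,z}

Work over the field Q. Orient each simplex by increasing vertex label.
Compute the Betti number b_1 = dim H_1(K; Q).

b_1=7

n_0=8 n_1=23 n_2=10  [Q]
∂1: piv[dh,di,dk,dq,dz,hm,in] rk=7  ker:hi,hk,hq,hz,ik,im,iq,iz,km,kn,kq,kz,mq,mz,nq,nz
∂2: piv[dhi,dhk,dhq,dik,him,ikz,imz,inq,knz] rk=9  ker:hik
b_1=(23−7)−9=7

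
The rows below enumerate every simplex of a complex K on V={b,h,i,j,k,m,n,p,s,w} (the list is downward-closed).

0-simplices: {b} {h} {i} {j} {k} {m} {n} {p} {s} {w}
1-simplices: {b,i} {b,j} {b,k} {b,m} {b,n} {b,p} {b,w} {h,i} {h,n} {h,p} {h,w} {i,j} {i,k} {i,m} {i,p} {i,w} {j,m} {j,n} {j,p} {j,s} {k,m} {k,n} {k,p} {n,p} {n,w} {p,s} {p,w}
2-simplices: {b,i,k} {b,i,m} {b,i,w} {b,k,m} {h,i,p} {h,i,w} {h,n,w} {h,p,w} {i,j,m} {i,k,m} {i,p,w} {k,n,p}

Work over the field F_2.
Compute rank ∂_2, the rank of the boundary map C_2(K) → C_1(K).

n_0=10 n_1=27 n_2=12  [Z2]
∂1: piv[bi,bj,bk,bm,bn,bp,bw,hi,js] rk=9  ker:hn,hp,hw,ij,ik,im,ip,iw,jm,jn,jp,km,kn,kp,np,nw,ps,pw
∂2: piv[bik,bim,biw,bkm,hip,hiw,hnw,hpw,ijm,knp] rk=10  ker:ikm,ipw
rk∂_2=10

rank∂_2=10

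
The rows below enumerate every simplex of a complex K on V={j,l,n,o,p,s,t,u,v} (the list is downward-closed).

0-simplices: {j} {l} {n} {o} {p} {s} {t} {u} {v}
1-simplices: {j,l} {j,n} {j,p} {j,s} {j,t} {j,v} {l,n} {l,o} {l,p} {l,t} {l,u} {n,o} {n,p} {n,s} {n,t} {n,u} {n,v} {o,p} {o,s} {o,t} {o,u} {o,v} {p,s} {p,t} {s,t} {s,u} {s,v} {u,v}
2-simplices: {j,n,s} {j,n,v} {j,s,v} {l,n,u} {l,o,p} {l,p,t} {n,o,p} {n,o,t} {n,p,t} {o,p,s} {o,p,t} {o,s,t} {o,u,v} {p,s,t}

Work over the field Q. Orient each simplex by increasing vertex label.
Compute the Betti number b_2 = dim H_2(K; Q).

n_0=9 n_1=28 n_2=14  [Q]
∂1: piv[jl,jn,jp,js,jt,jv,lo,lu] rk=8  ker:ln,lp,lt,no,np,ns,nt,nu,nv,op,os,ot,ou,ov,ps,pt,st,su,sv,uv
∂2: piv[jns,jnv,jsv,lnu,lop,lpt,nop,not,npt,ops,ost,ouv] rk=12  ker:opt,pst
b_2=(14−12)−0=2

b_2=2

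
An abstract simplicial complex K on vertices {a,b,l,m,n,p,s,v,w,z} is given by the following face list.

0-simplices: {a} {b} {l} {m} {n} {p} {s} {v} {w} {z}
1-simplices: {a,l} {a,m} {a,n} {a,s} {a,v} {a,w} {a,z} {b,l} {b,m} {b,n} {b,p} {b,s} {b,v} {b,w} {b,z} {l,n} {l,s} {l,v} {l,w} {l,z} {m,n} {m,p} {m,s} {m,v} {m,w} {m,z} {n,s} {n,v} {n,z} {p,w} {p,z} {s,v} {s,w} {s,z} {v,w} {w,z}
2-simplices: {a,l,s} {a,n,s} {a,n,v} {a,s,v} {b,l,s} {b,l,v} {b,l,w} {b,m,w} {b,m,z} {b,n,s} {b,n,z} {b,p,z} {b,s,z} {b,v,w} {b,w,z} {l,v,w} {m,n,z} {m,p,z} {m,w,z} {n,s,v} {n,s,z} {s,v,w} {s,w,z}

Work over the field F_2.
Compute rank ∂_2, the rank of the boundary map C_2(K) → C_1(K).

n_0=10 n_1=36 n_2=23  [Z2]
∂1: piv[al,am,an,as,av,aw,az,bl,bp] rk=9  ker:bm,bn,bs,bv,bw,bz,ln,ls,lv,lw,lz,mn,mp,ms,mv,mw,mz,ns,nv,nz,pw,pz,sv,sw,sz,vw,wz
∂2: piv[als,ans,anv,asv,bls,blv,blw,bmw,bmz,bns,bnz,bpz,bsz,bvw,bwz,mnz,mpz,svw,swz] rk=19  ker:lvw,mwz,nsv,nsz
rk∂_2=19

rank∂_2=19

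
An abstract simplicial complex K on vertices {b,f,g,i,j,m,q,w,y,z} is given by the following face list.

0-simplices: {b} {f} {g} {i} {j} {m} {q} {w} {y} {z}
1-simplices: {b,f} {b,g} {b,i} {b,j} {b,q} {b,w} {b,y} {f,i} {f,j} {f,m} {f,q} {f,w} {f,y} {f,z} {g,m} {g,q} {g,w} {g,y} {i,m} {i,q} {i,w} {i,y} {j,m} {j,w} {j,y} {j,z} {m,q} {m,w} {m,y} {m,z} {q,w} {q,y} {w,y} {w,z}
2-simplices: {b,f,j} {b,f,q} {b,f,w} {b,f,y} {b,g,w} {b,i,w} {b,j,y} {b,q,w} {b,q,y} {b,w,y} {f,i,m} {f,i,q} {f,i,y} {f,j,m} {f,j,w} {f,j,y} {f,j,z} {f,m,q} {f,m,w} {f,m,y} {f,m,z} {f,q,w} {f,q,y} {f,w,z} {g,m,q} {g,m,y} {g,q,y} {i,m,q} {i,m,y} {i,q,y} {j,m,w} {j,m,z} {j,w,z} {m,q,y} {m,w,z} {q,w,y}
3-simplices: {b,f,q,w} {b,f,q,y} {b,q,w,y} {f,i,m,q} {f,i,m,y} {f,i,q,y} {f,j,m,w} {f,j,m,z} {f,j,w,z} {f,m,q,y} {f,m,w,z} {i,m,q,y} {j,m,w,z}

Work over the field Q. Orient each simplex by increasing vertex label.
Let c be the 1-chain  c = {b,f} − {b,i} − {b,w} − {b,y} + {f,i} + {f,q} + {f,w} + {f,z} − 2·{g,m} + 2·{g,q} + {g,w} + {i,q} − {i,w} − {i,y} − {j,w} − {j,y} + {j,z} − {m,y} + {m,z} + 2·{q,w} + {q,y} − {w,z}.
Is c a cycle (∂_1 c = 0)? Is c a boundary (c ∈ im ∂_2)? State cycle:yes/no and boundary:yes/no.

n_0=10 n_1=34 n_2=36 n_3=13  [Q]
∂1: piv[bf,bg,bi,bj,bq,bw,by,fm,fz] rk=9  ker:fi,fj,fq,fw,fy,gm,gq,gw,gy,im,iq,iw,iy,jm,jw,jy,jz,mq,mw,my,mz,qw,qy,wy,wz
∂2: piv[bfj,bfq,bfw,bfy,bgw,biw,bjy,bqw,bqy,bwy,fim,fiq,fiy,fjm,fjw,fjz,fmq,fmw,fmy,fmz,fwz,gmq,gmy] rk=23  ker:fjy,fqw,fqy,gqy,imq,imy,iqy,jmw,jmz,jwz,mqy,mwz,qwy
∂3: piv[bfqw,bfqy,bqwy,fimq,fimy,fiqy,fjmw,fjmz,fjwz,fmqy,fmwz] rk=11  ker:imqy,jmwz
∂1c = 2·{b} − 3·{f} − {g} + {i} + {j} − 2·{m} + {q} + 2·{w} − 3·{y} + 2·{z}

cycle:no boundary:no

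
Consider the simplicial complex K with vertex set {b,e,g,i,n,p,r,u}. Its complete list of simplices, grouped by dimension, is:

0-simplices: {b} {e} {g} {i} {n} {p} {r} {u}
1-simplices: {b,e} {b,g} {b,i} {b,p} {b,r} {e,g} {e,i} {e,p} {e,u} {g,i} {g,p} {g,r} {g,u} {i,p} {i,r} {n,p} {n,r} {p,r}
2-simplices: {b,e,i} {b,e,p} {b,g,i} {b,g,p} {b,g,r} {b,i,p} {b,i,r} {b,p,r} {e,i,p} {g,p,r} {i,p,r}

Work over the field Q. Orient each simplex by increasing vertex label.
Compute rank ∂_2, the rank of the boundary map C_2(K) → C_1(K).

n_0=8 n_1=18 n_2=11  [Q]
∂1: piv[be,bg,bi,bp,br,eu,np] rk=7  ker:eg,ei,ep,gi,gp,gr,gu,ip,ir,nr,pr
∂2: piv[bei,bep,bgi,bgp,bgr,bip,bir,bpr] rk=8  ker:eip,gpr,ipr
rk∂_2=8

rank∂_2=8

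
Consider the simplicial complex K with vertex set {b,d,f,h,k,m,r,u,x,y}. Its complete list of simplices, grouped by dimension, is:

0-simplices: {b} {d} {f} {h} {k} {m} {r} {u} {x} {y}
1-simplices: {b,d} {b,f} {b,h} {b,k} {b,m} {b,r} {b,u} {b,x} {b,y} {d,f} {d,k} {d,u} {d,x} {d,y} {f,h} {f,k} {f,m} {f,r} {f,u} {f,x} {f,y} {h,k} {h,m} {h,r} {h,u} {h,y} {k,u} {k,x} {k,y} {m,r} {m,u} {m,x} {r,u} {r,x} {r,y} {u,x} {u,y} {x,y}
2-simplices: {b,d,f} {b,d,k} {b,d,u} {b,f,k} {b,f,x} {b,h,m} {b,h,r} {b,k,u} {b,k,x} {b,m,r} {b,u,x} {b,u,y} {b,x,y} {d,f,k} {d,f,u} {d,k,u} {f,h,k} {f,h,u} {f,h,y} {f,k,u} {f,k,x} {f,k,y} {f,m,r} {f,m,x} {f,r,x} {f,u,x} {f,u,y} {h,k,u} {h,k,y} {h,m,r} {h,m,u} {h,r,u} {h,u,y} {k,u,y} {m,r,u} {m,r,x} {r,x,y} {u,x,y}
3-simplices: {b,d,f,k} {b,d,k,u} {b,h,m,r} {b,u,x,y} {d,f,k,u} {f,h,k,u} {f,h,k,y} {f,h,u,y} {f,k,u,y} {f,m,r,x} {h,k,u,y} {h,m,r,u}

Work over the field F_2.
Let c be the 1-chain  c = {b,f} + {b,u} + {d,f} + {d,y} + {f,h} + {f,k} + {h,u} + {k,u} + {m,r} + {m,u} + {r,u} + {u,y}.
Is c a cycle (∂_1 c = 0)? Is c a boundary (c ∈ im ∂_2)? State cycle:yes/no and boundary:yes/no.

n_0=10 n_1=38 n_2=38 n_3=12  [Z2]
∂1: piv[bd,bf,bh,bk,bm,br,bu,bx,by] rk=9  ker:df,dk,du,dx,dy,fh,fk,fm,fr,fu,fx,fy,hk,hm,hr,hu,hy,ku,kx,ky,mr,mu,mx,ru,rx,ry,ux,uy,xy
∂2: piv[bdf,bdk,bdu,bfk,bfx,bhm,bhr,bku,bkx,bmr,bux,buy,bxy,dfu,fhk,fhu,fhy,fky,fmr,fmx,frx,fuy,hmu,hru,rxy] rk=25  ker:dfk,dku,fku,fkx,fux,hku,hky,hmr,huy,kuy,mru,mrx,uxy
∂3: piv[bdfk,bdku,bhmr,buxy,dfku,fhku,fhky,fhuy,fkuy,fmrx,hmru] rk=11  ker:hkuy
∂1c = 0
c vs im∂2: residual ≠ 0 ⇒ not boundary

cycle:yes boundary:no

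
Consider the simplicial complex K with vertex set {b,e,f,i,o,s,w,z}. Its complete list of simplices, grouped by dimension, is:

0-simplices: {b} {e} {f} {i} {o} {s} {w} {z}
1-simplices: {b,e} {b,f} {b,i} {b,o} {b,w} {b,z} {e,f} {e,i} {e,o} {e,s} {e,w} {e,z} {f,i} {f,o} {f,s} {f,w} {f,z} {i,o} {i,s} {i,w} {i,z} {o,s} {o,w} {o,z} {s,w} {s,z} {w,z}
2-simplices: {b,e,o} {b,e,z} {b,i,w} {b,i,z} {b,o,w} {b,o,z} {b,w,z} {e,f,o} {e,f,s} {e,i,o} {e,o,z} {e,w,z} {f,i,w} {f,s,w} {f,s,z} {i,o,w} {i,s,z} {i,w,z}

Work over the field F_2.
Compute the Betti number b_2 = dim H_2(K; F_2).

n_0=8 n_1=27 n_2=18  [Z2]
∂1: piv[be,bf,bi,bo,bw,bz,es] rk=7  ker:ef,ei,eo,ew,ez,fi,fo,fs,fw,fz,io,is,iw,iz,os,ow,oz,sw,sz,wz
∂2: piv[beo,bez,biw,biz,bow,boz,bwz,efo,efs,eio,ewz,fiw,fsw,fsz,iow,isz] rk=16  ker:eoz,iwz
b_2=(18−16)−0=2

b_2=2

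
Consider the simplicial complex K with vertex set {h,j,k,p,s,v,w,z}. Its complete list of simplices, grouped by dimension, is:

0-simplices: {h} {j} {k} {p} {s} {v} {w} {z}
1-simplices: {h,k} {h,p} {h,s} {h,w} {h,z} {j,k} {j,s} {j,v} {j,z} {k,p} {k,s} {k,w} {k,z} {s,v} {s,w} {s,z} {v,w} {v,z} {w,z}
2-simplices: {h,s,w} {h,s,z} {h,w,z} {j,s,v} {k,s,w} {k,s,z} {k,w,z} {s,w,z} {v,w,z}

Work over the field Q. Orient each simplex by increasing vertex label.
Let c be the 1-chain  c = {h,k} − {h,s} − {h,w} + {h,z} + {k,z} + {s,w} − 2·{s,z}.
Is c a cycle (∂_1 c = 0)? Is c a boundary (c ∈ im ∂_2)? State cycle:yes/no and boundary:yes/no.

n_0=8 n_1=19 n_2=9  [Q]
∂1: piv[hk,hp,hs,hw,hz,jk,jv] rk=7  ker:js,jz,kp,ks,kw,kz,sv,sw,sz,vw,vz,wz
∂2: piv[hsw,hsz,hwz,jsv,ksw,ksz,vwz] rk=7  ker:kwz,swz
∂1c = 0
c vs im∂2: residual ≠ 0 ⇒ not boundary

cycle:yes boundary:no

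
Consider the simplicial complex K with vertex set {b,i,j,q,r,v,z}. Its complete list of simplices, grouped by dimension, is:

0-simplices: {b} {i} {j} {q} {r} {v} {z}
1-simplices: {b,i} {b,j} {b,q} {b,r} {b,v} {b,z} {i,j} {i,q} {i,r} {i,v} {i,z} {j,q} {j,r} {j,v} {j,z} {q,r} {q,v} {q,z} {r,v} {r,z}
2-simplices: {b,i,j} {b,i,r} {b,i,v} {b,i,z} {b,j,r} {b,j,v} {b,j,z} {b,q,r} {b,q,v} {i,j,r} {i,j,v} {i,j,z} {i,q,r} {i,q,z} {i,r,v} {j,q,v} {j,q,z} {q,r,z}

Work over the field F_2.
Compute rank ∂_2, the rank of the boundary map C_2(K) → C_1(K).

n_0=7 n_1=20 n_2=18  [Z2]
∂1: piv[bi,bj,bq,br,bv,bz] rk=6  ker:ij,iq,ir,iv,iz,jq,jr,jv,jz,qr,qv,qz,rv,rz
∂2: piv[bij,bir,biv,biz,bjr,bjv,bjz,bqr,bqv,iqr,iqz,irv,jqv,qrz] rk=14  ker:ijr,ijv,ijz,jqz
rk∂_2=14

rank∂_2=14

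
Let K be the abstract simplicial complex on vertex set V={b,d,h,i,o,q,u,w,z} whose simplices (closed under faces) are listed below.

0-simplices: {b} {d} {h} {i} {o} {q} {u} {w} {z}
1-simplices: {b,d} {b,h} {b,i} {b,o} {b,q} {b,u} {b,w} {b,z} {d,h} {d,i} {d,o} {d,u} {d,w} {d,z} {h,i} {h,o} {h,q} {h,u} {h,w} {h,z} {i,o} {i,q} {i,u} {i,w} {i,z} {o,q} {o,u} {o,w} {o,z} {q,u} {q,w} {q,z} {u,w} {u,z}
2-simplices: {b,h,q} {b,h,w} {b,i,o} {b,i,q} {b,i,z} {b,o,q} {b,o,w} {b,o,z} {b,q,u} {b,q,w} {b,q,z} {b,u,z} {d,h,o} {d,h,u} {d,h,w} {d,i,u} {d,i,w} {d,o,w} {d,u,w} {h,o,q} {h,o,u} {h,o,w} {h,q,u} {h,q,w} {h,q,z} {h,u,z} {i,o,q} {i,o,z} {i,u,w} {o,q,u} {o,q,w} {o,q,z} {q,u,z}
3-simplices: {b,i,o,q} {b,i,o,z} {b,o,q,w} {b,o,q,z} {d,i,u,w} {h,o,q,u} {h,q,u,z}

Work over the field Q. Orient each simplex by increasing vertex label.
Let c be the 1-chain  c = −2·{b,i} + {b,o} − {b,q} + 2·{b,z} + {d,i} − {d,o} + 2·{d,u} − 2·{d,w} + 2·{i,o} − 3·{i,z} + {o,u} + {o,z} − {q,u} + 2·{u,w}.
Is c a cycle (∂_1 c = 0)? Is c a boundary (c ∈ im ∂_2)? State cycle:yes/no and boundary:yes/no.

cycle:yes boundary:no

n_0=9 n_1=34 n_2=33 n_3=7  [Q]
∂1: piv[bd,bh,bi,bo,bq,bu,bw,bz] rk=8  ker:dh,di,do,du,dw,dz,hi,ho,hq,hu,hw,hz,io,iq,iu,iw,iz,oq,ou,ow,oz,qu,qw,qz,uw,uz
∂2: piv[bhq,bhw,bio,biq,biz,boq,bow,boz,bqu,bqw,bqz,buz,dho,dhu,dhw,diu,diw,dow,duw,hou,hqu,hqz] rk=22  ker:hoq,how,hqw,huz,ioq,ioz,iuw,oqu,oqw,oqz,quz
∂3: piv[bioq,bioz,boqw,boqz,diuw,hoqu,hquz] rk=7
∂1c = 0
c vs im∂2: residual ≠ 0 ⇒ not boundary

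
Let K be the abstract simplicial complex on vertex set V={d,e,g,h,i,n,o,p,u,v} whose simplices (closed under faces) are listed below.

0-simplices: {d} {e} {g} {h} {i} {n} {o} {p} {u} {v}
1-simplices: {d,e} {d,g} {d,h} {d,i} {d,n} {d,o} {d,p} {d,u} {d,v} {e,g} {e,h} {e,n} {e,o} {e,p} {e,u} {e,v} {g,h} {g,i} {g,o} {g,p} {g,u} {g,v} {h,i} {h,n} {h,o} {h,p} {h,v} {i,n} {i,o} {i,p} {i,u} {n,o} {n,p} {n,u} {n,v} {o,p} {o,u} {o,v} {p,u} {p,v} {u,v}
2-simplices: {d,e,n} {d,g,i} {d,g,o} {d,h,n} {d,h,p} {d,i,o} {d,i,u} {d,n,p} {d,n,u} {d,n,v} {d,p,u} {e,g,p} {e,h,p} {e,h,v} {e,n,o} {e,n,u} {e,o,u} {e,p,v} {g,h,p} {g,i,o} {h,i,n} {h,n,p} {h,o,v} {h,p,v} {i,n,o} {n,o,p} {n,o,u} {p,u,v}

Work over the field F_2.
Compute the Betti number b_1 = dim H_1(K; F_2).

b_1=8

n_0=10 n_1=41 n_2=28  [Z2]
∂1: piv[de,dg,dh,di,dn,do,dp,du,dv] rk=9  ker:eg,eh,en,eo,ep,eu,ev,gh,gi,go,gp,gu,gv,hi,hn,ho,hp,hv,in,io,ip,iu,no,np,nu,nv,op,ou,ov,pu,pv,uv
∂2: piv[den,dgi,dgo,dhn,dhp,dio,diu,dnp,dnu,dnv,dpu,egp,ehp,ehv,eno,enu,eou,epv,ghp,hin,hov,ino,nop,puv] rk=24  ker:gio,hnp,hpv,nou
b_1=(41−9)−24=8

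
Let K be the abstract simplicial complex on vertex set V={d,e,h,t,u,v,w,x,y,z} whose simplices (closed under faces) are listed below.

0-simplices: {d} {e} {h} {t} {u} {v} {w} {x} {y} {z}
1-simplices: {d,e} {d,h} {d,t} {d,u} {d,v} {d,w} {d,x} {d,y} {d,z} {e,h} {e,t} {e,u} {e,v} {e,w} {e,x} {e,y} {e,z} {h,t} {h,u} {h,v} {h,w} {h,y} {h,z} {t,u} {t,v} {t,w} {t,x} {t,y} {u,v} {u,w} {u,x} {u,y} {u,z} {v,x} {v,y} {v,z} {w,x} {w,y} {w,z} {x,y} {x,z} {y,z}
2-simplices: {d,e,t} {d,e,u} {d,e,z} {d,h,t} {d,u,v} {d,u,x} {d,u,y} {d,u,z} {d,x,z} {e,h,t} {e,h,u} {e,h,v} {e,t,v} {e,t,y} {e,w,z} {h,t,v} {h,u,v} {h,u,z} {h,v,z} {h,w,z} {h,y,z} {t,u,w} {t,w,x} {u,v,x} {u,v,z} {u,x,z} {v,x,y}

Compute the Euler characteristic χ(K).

χ(K)=-5

n_0=10 n_1=42 n_2=27
χ=+10−42+27=-5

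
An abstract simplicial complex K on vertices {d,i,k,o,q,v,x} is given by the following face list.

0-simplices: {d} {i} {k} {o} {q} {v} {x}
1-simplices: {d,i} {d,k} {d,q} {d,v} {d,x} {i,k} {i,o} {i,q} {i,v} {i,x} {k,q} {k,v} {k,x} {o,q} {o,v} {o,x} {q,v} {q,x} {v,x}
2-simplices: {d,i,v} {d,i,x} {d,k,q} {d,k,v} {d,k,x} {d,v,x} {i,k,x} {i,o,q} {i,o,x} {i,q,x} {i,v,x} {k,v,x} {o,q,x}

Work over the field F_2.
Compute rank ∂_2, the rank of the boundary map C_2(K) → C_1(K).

rank∂_2=10

n_0=7 n_1=19 n_2=13  [Z2]
∂1: piv[di,dk,dq,dv,dx,io] rk=6  ker:ik,iq,iv,ix,kq,kv,kx,oq,ov,ox,qv,qx,vx
∂2: piv[div,dix,dkq,dkv,dkx,dvx,ikx,ioq,iox,iqx] rk=10  ker:ivx,kvx,oqx
rk∂_2=10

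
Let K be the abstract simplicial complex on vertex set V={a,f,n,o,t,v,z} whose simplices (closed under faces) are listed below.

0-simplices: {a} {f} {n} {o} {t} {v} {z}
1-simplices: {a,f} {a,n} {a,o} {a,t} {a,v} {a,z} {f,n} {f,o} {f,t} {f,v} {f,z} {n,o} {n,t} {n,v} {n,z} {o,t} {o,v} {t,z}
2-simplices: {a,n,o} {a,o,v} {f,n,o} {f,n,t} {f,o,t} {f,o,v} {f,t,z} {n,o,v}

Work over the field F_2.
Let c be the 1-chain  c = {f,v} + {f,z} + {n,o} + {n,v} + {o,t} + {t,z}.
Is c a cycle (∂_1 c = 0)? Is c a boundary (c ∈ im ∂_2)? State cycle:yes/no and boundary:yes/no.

cycle:yes boundary:yes

n_0=7 n_1=18 n_2=8  [Z2]
∂1: piv[af,an,ao,at,av,az] rk=6  ker:fn,fo,ft,fv,fz,no,nt,nv,nz,ot,ov,tz
∂2: piv[ano,aov,fno,fnt,fot,fov,ftz,nov] rk=8
∂1c = 0
c vs im∂2: reduces to 0 ⇒ boundary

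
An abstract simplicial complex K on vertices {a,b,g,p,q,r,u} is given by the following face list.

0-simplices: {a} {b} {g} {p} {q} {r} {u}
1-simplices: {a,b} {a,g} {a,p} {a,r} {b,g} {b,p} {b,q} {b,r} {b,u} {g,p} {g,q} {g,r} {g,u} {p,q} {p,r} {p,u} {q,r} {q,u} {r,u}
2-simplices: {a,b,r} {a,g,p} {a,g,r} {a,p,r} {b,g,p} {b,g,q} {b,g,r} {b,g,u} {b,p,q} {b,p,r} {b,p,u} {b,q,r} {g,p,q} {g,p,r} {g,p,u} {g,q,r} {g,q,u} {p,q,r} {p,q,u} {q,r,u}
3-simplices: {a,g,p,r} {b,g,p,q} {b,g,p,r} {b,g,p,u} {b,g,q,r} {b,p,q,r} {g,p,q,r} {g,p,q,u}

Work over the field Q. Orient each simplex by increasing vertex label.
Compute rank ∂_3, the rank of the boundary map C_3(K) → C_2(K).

n_0=7 n_1=19 n_2=20 n_3=8  [Q]
∂1: piv[ab,ag,ap,ar,bq,bu] rk=6  ker:bg,bp,br,gp,gq,gr,gu,pq,pr,pu,qr,qu,ru
∂2: piv[abr,agp,agr,apr,bgp,bgq,bgr,bgu,bpq,bpu,bqr,gqu,qru] rk=13  ker:bpr,gpq,gpr,gpu,gqr,pqr,pqu
∂3: piv[agpr,bgpq,bgpr,bgpu,bgqr,bpqr,gpqu] rk=7  ker:gpqr
rk∂_3=7

rank∂_3=7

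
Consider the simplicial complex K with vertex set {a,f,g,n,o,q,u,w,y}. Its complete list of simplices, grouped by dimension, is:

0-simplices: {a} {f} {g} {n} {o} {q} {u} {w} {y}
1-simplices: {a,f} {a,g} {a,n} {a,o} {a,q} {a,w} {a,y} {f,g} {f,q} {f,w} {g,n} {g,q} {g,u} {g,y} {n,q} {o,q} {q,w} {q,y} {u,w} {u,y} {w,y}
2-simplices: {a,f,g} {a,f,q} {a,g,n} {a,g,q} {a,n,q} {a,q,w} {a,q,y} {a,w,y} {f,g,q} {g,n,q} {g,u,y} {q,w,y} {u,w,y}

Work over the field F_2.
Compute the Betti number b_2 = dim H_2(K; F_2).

b_2=3

n_0=9 n_1=21 n_2=13  [Z2]
∂1: piv[af,ag,an,ao,aq,aw,ay,gu] rk=8  ker:fg,fq,fw,gn,gq,gy,nq,oq,qw,qy,uw,uy,wy
∂2: piv[afg,afq,agn,agq,anq,aqw,aqy,awy,guy,uwy] rk=10  ker:fgq,gnq,qwy
b_2=(13−10)−0=3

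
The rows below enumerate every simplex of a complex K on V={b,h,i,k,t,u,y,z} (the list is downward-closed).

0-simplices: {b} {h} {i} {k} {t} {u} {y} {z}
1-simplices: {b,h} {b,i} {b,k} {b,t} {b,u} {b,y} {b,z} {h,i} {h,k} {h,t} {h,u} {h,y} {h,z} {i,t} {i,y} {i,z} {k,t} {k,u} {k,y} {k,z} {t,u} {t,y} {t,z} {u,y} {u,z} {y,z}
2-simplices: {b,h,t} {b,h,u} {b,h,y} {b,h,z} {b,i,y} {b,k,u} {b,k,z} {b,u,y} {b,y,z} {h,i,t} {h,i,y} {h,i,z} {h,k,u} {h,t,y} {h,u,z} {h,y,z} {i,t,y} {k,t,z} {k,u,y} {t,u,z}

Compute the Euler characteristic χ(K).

χ(K)=2

n_0=8 n_1=26 n_2=20
χ=+8−26+20=2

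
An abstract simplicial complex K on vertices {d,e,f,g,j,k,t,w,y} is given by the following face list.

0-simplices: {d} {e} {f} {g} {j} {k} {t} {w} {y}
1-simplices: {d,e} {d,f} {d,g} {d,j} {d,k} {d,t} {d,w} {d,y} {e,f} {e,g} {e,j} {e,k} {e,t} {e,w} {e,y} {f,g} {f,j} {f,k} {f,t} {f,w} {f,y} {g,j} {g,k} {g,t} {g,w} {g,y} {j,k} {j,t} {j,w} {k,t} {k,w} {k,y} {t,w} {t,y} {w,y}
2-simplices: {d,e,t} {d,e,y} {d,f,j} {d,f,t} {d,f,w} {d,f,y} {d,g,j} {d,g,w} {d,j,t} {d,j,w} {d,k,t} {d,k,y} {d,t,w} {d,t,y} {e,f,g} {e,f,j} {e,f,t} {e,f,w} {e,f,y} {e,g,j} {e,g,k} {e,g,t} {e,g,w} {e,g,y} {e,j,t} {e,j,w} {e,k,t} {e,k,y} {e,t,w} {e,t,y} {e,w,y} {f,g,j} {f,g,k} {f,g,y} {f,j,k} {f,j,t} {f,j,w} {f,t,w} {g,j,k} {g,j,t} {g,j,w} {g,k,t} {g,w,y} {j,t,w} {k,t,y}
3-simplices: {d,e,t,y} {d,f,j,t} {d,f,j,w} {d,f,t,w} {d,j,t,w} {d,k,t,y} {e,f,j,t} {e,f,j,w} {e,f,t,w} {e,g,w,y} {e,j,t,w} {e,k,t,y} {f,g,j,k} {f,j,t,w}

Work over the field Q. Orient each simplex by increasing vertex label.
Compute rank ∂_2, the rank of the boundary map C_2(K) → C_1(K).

n_0=9 n_1=35 n_2=45 n_3=14  [Q]
∂1: piv[de,df,dg,dj,dk,dt,dw,dy] rk=8  ker:ef,eg,ej,ek,et,ew,ey,fg,fj,fk,ft,fw,fy,gj,gk,gt,gw,gy,jk,jt,jw,kt,kw,ky,tw,ty,wy
∂2: piv[det,dey,dfj,dft,dfw,dfy,dgj,dgw,djt,djw,dkt,dky,dtw,dty,efg,efj,eft,efw,egj,egk,egt,egy,ekt,ewy,fgk,fjk] rk=26  ker:efy,egw,ejt,ejw,eky,etw,ety,fgj,fgy,fjt,fjw,ftw,gjk,gjt,gjw,gkt,gwy,jtw,kty
∂3: piv[dety,dfjt,dfjw,dftw,djtw,dkty,efjt,efjw,eftw,egwy,ekty,fgjk] rk=12  ker:ejtw,fjtw
rk∂_2=26

rank∂_2=26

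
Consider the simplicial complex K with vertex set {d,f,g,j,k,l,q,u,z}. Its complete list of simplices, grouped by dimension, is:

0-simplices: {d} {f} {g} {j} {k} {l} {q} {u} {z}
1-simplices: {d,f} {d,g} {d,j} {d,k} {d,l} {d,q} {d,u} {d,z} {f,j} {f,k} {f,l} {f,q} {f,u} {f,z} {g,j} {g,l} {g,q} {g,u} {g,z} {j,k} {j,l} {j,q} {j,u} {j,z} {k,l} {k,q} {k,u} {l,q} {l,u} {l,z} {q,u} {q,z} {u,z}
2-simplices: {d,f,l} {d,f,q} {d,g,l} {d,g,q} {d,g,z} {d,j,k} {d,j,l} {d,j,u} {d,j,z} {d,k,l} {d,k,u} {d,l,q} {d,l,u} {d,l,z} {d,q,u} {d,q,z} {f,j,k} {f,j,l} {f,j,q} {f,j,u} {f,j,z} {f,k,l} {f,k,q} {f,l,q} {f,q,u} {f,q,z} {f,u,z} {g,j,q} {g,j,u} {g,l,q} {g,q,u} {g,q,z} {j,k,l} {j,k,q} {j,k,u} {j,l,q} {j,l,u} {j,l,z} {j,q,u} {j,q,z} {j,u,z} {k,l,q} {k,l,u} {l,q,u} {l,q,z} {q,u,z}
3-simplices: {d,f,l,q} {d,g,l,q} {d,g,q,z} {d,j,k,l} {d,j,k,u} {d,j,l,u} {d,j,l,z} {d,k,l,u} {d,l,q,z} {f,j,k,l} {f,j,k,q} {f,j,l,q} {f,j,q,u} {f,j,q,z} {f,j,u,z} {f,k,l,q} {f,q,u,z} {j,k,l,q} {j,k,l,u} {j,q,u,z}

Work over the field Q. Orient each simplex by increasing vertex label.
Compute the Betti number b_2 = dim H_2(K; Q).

n_0=9 n_1=33 n_2=46 n_3=20  [Q]
∂1: piv[df,dg,dj,dk,dl,dq,du,dz] rk=8  ker:fj,fk,fl,fq,fu,fz,gj,gl,gq,gu,gz,jk,jl,jq,ju,jz,kl,kq,ku,lq,lu,lz,qu,qz,uz
∂2: piv[dfl,dfq,dgl,dgq,dgz,djk,djl,dju,djz,dkl,dku,dlq,dlu,dlz,dqu,dqz,fjk,fjl,fjq,fju,fjz,fkq,fuz,gjq,gju] rk=25  ker:fkl,flq,fqu,fqz,glq,gqu,gqz,jkl,jkq,jku,jlq,jlu,jlz,jqu,jqz,juz,klq,klu,lqu,lqz,quz
∂3: piv[dflq,dglq,dgqz,djkl,djku,djlu,djlz,dklu,dlqz,fjkl,fjkq,fjlq,fjqu,fjqz,fjuz,fklq,fquz] rk=17  ker:jklq,jklu,jquz
b_2=(46−25)−17=4

b_2=4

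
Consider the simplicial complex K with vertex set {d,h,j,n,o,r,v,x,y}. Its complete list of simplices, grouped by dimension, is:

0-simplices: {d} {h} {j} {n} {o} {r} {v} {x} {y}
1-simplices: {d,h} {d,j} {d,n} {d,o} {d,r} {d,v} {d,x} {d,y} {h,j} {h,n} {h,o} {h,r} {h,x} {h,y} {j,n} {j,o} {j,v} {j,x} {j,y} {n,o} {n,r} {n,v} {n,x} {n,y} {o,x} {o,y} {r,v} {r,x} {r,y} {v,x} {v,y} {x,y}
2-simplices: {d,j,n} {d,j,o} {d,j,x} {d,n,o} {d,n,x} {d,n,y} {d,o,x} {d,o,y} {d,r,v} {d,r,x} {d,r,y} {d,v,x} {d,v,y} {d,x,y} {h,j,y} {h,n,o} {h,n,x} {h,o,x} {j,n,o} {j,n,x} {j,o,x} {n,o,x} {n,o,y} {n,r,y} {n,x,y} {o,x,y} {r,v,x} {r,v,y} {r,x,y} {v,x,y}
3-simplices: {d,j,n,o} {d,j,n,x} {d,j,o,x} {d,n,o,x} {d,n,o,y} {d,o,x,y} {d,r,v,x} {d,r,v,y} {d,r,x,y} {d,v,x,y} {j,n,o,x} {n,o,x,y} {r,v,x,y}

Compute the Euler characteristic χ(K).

χ(K)=-6

n_0=9 n_1=32 n_2=30 n_3=13
χ=+9−32+30−13=-6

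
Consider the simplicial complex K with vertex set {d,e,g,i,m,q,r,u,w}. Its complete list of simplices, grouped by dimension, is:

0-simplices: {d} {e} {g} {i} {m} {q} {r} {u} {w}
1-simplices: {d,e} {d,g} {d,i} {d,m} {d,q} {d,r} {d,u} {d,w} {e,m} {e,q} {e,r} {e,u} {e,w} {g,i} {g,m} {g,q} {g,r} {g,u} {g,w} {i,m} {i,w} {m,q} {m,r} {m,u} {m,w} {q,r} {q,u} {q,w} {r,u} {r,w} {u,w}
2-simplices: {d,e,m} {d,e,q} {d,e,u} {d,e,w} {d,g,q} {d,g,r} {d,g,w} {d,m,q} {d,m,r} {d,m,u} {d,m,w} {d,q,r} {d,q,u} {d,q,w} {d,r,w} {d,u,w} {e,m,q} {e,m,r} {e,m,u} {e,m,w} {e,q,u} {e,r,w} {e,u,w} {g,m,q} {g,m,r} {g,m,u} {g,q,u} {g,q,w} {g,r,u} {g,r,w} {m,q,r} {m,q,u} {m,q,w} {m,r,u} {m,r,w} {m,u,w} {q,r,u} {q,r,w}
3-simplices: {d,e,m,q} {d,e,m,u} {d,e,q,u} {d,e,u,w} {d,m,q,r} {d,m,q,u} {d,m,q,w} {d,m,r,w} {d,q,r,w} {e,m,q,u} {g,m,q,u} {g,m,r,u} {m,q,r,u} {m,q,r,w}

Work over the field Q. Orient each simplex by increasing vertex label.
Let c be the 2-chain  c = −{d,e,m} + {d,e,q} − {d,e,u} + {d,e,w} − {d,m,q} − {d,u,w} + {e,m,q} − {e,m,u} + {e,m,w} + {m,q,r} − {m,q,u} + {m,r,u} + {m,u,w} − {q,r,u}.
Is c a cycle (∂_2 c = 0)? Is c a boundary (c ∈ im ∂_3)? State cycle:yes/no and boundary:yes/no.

cycle:yes boundary:no

n_0=9 n_1=31 n_2=38 n_3=14  [Q]
∂1: piv[de,dg,di,dm,dq,dr,du,dw] rk=8  ker:em,eq,er,eu,ew,gi,gm,gq,gr,gu,gw,im,iw,mq,mr,mu,mw,qr,qu,qw,ru,rw,uw
∂2: piv[dem,deq,deu,dew,dgq,dgr,dgw,dmq,dmr,dmu,dmw,dqr,dqu,dqw,drw,duw,emr,gmq,gmu,gru] rk=20  ker:emq,emu,emw,equ,erw,euw,gmr,gqu,gqw,grw,mqr,mqu,mqw,mru,mrw,muw,qru,qrw
∂3: piv[demq,demu,dequ,deuw,dmqr,dmqu,dmqw,dmrw,dqrw,gmqu,gmru,mqru] rk=12  ker:emqu,mqrw
∂2c = 0
c vs im∂3: residual ≠ 0 ⇒ not boundary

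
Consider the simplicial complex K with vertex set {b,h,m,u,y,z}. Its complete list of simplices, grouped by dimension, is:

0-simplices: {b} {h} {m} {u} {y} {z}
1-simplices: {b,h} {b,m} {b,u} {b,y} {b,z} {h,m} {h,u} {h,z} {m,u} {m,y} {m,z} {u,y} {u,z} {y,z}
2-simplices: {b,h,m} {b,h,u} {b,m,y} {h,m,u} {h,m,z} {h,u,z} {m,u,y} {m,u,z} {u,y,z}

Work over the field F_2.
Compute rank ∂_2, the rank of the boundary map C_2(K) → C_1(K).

n_0=6 n_1=14 n_2=9  [Z2]
∂1: piv[bh,bm,bu,by,bz] rk=5  ker:hm,hu,hz,mu,my,mz,uy,uz,yz
∂2: piv[bhm,bhu,bmy,hmu,hmz,huz,muy,uyz] rk=8  ker:muz
rk∂_2=8

rank∂_2=8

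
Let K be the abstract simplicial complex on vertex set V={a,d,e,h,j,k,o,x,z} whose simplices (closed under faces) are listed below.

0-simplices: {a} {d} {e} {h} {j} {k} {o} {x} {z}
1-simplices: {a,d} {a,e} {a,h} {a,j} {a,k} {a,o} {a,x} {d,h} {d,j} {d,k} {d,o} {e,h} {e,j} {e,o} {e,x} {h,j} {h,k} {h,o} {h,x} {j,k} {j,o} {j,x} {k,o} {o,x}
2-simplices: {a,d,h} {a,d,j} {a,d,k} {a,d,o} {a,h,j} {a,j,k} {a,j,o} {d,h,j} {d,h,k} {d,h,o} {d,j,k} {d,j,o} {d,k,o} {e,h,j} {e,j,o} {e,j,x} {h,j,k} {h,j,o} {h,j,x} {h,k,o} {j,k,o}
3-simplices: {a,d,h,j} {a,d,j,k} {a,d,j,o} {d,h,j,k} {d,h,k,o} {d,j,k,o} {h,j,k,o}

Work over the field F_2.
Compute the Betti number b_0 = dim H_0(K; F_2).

b_0=2

n_0=9 n_1=24 n_2=21 n_3=7  [Z2]
∂1: piv[ad,ae,ah,aj,ak,ao,ax] rk=7  ker:dh,dj,dk,do,eh,ej,eo,ex,hj,hk,ho,hx,jk,jo,jx,ko,ox
∂2: piv[adh,adj,adk,ado,ahj,ajk,ajo,dhk,dho,dko,ehj,ejo,ejx,hjx] rk=14  ker:dhj,djk,djo,hjk,hjo,hko,jko
∂3: piv[adhj,adjk,adjo,dhjk,dhko,djko,hjko] rk=7
b_0=(9−0)−7=2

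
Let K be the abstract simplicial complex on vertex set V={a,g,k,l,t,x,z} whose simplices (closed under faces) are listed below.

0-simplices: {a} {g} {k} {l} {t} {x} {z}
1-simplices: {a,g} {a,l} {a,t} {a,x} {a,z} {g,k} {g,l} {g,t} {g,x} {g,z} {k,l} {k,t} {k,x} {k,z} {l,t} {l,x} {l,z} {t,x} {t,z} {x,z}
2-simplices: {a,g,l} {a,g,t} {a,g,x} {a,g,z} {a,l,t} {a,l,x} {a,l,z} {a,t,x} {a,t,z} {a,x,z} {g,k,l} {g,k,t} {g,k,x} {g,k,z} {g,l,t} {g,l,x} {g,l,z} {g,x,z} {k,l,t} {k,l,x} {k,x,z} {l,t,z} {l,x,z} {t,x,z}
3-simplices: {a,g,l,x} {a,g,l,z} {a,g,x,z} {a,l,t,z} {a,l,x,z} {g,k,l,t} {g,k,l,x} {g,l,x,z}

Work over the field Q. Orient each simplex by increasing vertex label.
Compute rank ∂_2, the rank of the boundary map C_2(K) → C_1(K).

n_0=7 n_1=20 n_2=24 n_3=8  [Q]
∂1: piv[ag,al,at,ax,az,gk] rk=6  ker:gl,gt,gx,gz,kl,kt,kx,kz,lt,lx,lz,tx,tz,xz
∂2: piv[agl,agt,agx,agz,alt,alx,alz,atx,atz,axz,gkl,gkt,gkx,gkz] rk=14  ker:glt,glx,glz,gxz,klt,klx,kxz,ltz,lxz,txz
∂3: piv[aglx,aglz,agxz,altz,alxz,gklt,gklx] rk=7  ker:glxz
rk∂_2=14

rank∂_2=14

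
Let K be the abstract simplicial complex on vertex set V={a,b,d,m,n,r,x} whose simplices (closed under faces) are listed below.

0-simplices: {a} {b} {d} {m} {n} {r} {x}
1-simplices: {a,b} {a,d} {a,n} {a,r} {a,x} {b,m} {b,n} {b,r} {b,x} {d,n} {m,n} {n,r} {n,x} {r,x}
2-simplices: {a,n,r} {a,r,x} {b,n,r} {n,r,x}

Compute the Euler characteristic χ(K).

n_0=7 n_1=14 n_2=4
χ=+7−14+4=-3

χ(K)=-3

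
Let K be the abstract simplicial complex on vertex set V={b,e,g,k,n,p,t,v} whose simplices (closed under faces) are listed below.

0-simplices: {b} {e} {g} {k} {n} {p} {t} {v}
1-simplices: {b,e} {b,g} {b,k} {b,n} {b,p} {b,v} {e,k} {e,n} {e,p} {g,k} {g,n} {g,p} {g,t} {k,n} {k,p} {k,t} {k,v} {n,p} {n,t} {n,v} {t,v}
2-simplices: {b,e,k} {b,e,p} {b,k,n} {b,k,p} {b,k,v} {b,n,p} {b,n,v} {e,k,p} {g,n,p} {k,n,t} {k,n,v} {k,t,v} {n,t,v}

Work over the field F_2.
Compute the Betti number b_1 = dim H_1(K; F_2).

b_1=4

n_0=8 n_1=21 n_2=13  [Z2]
∂1: piv[be,bg,bk,bn,bp,bv,gt] rk=7  ker:ek,en,ep,gk,gn,gp,kn,kp,kt,kv,np,nt,nv,tv
∂2: piv[bek,bep,bkn,bkp,bkv,bnp,bnv,gnp,knt,ktv] rk=10  ker:ekp,knv,ntv
b_1=(21−7)−10=4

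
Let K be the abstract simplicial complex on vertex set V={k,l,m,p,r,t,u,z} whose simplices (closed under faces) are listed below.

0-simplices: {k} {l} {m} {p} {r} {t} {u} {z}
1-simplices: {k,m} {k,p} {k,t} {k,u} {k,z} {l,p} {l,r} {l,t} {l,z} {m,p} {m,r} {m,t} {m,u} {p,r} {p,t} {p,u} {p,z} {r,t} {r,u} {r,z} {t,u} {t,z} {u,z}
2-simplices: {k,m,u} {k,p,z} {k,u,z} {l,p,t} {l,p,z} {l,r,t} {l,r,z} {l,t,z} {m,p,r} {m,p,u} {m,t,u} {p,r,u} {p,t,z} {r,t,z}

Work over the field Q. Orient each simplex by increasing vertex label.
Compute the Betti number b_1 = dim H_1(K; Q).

b_1=4

n_0=8 n_1=23 n_2=14  [Q]
∂1: piv[km,kp,kt,ku,kz,lp,lr] rk=7  ker:lt,lz,mp,mr,mt,mu,pr,pt,pu,pz,rt,ru,rz,tu,tz,uz
∂2: piv[kmu,kpz,kuz,lpt,lpz,lrt,lrz,ltz,mpr,mpu,mtu,pru] rk=12  ker:ptz,rtz
b_1=(23−7)−12=4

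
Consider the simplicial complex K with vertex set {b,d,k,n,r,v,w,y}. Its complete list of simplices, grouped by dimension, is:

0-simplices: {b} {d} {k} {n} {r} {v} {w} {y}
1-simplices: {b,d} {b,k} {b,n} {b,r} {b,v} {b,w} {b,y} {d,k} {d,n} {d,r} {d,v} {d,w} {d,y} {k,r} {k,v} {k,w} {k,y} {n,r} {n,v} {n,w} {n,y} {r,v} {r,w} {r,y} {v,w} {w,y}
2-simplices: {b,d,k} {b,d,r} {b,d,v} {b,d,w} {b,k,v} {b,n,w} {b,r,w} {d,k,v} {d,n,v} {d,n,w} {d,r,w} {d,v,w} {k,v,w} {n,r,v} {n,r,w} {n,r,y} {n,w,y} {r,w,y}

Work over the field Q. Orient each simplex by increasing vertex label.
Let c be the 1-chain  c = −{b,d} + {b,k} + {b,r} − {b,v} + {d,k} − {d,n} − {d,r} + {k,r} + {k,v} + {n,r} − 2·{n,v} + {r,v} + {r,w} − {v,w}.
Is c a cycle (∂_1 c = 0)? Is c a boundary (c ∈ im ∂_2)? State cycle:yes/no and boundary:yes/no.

cycle:yes boundary:no

n_0=8 n_1=26 n_2=18  [Q]
∂1: piv[bd,bk,bn,br,bv,bw,by] rk=7  ker:dk,dn,dr,dv,dw,dy,kr,kv,kw,ky,nr,nv,nw,ny,rv,rw,ry,vw,wy
∂2: piv[bdk,bdr,bdv,bdw,bkv,bnw,brw,dnv,dnw,dvw,kvw,nrv,nrw,nry,nwy] rk=15  ker:dkv,drw,rwy
∂1c = 0
c vs im∂2: residual ≠ 0 ⇒ not boundary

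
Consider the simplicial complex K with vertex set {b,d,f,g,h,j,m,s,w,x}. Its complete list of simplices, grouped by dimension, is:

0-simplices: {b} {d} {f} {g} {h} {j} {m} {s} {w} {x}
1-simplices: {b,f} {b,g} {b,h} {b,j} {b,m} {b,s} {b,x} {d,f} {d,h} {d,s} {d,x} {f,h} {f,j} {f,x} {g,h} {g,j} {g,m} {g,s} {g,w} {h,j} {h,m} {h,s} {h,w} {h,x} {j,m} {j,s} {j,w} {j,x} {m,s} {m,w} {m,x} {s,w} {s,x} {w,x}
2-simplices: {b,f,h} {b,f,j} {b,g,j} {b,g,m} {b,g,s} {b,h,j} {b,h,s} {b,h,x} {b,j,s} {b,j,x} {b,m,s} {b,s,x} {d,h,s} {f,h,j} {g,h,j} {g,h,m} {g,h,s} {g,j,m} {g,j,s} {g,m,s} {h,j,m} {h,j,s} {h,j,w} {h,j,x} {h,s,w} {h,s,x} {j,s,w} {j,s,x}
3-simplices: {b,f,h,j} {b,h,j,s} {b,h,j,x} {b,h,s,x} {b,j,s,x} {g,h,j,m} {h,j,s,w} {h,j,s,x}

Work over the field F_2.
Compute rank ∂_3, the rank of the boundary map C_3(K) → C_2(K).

rank∂_3=7

n_0=10 n_1=34 n_2=28 n_3=8  [Z2]
∂1: piv[bf,bg,bh,bj,bm,bs,bx,df,gw] rk=9  ker:dh,ds,dx,fh,fj,fx,gh,gj,gm,gs,hj,hm,hs,hw,hx,jm,js,jw,jx,ms,mw,mx,sw,sx,wx
∂2: piv[bfh,bfj,bgj,bgm,bgs,bhj,bhs,bhx,bjs,bjx,bms,bsx,dhs,ghj,ghm,gjm,hjw,hsw] rk=18  ker:fhj,ghs,gjs,gms,hjm,hjs,hjx,hsx,jsw,jsx
∂3: piv[bfhj,bhjs,bhjx,bhsx,bjsx,ghjm,hjsw] rk=7  ker:hjsx
rk∂_3=7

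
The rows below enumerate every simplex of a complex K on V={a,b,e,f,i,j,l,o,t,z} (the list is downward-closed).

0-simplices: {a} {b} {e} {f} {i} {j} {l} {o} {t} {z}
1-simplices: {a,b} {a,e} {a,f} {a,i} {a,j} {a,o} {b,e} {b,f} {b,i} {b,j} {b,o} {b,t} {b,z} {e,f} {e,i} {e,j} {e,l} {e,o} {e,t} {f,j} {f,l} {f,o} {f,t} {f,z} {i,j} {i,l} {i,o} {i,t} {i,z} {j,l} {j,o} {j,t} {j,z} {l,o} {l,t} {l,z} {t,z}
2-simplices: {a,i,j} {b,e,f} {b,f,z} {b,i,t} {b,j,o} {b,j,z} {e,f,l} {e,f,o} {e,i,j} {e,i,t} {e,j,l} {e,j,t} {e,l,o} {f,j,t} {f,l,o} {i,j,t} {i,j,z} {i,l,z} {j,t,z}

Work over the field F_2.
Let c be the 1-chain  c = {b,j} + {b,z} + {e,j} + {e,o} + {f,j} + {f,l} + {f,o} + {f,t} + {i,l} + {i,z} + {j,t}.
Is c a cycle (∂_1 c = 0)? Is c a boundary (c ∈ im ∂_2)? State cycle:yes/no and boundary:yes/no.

n_0=10 n_1=37 n_2=19  [Z2]
∂1: piv[ab,ae,af,ai,aj,ao,bt,bz,el] rk=9  ker:be,bf,bi,bj,bo,ef,ei,ej,eo,et,fj,fl,fo,ft,fz,ij,il,io,it,iz,jl,jo,jt,jz,lo,lt,lz,tz
∂2: piv[aij,bef,bfz,bit,bjo,bjz,efl,efo,eij,eit,ejl,ejt,elo,fjt,ijz,ilz,jtz] rk=17  ker:flo,ijt
∂1c = 0
c vs im∂2: residual ≠ 0 ⇒ not boundary

cycle:yes boundary:no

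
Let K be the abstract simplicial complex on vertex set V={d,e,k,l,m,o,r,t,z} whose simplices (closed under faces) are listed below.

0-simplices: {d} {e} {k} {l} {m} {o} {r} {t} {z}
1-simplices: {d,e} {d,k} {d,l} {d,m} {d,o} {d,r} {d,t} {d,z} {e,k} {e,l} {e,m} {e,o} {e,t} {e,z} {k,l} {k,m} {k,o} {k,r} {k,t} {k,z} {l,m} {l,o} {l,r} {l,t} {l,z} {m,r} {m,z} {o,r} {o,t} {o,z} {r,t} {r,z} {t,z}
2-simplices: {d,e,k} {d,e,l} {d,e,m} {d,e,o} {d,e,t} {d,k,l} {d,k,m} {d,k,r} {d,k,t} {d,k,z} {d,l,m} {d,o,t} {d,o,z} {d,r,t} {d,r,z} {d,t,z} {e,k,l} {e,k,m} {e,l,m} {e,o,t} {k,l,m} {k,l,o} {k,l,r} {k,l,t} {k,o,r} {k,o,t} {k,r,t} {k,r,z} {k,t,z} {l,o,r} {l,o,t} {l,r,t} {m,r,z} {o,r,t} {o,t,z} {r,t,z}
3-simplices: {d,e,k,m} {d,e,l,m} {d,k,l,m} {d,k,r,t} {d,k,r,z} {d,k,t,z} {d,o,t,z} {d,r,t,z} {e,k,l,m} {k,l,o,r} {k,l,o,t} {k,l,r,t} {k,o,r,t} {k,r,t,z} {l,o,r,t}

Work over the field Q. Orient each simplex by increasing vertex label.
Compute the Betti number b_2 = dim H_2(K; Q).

b_2=1

n_0=9 n_1=33 n_2=36 n_3=15  [Q]
∂1: piv[de,dk,dl,dm,do,dr,dt,dz] rk=8  ker:ek,el,em,eo,et,ez,kl,km,ko,kr,kt,kz,lm,lo,lr,lt,lz,mr,mz,or,ot,oz,rt,rz,tz
∂2: piv[dek,del,dem,deo,det,dkl,dkm,dkr,dkt,dkz,dlm,dot,doz,drt,drz,dtz,klo,klr,klt,kor,kot,mrz] rk=22  ker:ekl,ekm,elm,eot,klm,krt,krz,ktz,lor,lot,lrt,ort,otz,rtz
∂3: piv[dekm,delm,dklm,dkrt,dkrz,dktz,dotz,drtz,eklm,klor,klot,klrt,kort] rk=13  ker:krtz,lort
b_2=(36−22)−13=1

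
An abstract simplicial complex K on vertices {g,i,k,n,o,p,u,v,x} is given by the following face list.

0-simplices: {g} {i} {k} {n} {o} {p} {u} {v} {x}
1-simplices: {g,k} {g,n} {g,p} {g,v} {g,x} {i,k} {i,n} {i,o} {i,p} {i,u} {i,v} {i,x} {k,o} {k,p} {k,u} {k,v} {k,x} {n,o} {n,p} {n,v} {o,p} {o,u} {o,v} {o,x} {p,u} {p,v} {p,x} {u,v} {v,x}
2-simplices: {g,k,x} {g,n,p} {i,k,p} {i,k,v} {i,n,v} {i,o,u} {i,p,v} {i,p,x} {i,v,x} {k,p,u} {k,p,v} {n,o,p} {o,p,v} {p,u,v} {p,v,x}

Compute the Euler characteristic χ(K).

χ(K)=-5

n_0=9 n_1=29 n_2=15
χ=+9−29+15=-5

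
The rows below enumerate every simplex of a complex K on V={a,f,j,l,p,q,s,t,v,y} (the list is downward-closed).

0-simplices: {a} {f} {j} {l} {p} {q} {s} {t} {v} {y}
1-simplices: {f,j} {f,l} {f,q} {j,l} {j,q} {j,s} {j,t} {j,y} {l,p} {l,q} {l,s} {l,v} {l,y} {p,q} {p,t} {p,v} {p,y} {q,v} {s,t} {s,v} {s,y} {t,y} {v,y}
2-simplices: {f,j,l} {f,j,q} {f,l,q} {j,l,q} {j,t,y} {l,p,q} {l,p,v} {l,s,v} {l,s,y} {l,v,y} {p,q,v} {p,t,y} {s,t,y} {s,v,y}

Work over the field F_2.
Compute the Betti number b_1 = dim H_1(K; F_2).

b_1=3

n_0=10 n_1=23 n_2=14  [Z2]
∂1: piv[fj,fl,fq,js,jt,jy,lp,lv] rk=8  ker:jl,jq,lq,ls,ly,pq,pt,pv,py,qv,st,sv,sy,ty,vy
∂2: piv[fjl,fjq,flq,jty,lpq,lpv,lsv,lsy,lvy,pqv,pty,sty] rk=12  ker:jlq,svy
b_1=(23−8)−12=3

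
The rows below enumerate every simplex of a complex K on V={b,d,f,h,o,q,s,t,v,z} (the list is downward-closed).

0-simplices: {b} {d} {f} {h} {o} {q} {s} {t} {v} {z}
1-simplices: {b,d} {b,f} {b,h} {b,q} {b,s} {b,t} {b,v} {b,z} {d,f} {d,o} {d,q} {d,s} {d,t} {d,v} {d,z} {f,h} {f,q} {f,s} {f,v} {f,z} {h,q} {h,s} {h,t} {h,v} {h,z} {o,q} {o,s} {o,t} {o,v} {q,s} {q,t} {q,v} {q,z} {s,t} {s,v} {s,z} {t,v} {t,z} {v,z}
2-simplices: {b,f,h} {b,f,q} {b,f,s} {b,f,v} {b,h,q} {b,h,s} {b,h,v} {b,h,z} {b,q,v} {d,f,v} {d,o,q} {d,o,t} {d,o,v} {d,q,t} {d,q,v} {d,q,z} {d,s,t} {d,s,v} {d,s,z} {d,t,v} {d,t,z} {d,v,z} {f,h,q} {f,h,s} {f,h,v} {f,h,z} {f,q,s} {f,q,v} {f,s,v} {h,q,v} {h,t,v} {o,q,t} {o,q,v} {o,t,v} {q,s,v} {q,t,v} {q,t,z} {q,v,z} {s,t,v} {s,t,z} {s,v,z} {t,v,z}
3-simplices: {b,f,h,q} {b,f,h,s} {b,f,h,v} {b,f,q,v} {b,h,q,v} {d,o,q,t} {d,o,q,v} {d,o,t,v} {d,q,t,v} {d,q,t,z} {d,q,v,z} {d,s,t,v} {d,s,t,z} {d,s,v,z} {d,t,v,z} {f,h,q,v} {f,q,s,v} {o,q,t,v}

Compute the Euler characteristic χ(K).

n_0=10 n_1=39 n_2=42 n_3=18
χ=+10−39+42−18=-5

χ(K)=-5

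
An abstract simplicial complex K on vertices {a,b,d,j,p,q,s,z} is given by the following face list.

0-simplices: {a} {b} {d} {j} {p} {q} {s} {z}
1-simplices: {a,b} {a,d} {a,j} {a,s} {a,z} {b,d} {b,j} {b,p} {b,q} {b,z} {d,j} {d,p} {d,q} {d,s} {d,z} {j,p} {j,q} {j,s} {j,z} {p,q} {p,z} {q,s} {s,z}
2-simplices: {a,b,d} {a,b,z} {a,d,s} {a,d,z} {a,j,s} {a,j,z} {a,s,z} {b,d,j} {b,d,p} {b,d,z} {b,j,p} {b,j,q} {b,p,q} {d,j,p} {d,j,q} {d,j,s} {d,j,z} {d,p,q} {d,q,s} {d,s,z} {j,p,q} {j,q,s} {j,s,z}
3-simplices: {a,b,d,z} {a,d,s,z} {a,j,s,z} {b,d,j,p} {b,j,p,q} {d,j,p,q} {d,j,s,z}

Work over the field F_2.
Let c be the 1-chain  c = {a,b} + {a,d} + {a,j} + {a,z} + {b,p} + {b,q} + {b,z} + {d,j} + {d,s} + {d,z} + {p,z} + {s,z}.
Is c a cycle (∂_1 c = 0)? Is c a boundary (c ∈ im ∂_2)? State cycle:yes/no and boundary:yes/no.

cycle:no boundary:no

n_0=8 n_1=23 n_2=23 n_3=7  [Z2]
∂1: piv[ab,ad,aj,as,az,bp,bq] rk=7  ker:bd,bj,bz,dj,dp,dq,ds,dz,jp,jq,js,jz,pq,pz,qs,sz
∂2: piv[abd,abz,ads,adz,ajs,ajz,asz,bdj,bdp,bjp,bjq,bpq,djq,djs,dqs] rk=15  ker:bdz,djp,djz,dpq,dsz,jpq,jqs,jsz
∂3: piv[abdz,adsz,ajsz,bdjp,bjpq,djpq,djsz] rk=7
∂1c = {q} + {z}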